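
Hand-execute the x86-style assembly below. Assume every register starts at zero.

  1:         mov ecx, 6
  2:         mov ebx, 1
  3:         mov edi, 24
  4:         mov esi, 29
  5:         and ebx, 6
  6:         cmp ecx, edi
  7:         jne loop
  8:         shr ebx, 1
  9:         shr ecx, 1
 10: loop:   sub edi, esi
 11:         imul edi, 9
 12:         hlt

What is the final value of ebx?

after mov ecx, 6: ecx=6
after mov ebx, 1: ebx=1
after mov edi, 24: edi=24
after mov esi, 29: esi=29
after and ebx, 6: ebx=1&6=0
cmp ecx, edi  (cmp 6,24)
jne loop: taken
after sub edi, esi: edi=24-29=-5
after imul edi, 9: edi=(-5)*9=-45
halt.

0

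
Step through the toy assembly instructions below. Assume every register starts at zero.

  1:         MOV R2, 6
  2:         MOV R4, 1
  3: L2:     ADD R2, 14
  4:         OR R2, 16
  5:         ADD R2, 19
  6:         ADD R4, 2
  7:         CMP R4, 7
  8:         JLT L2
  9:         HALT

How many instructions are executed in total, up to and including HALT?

21

R2=6
R4=1
R2=6+14=20
R2=20|16=20
R2=20+19=39
R4=1+2=3
CMP R4, 7  (cmp 3,7)
JLT L2: taken
R2=39+14=53
R2=53|16=53
R2=53+19=72
R4=3+2=5
CMP R4, 7  (cmp 5,7)
JLT L2: taken
R2=72+14=86
R2=86|16=86
R2=86+19=105
R4=5+2=7
CMP R4, 7  (cmp 7,7)
JLT L2: not taken
halt.
Total executed instructions: 21.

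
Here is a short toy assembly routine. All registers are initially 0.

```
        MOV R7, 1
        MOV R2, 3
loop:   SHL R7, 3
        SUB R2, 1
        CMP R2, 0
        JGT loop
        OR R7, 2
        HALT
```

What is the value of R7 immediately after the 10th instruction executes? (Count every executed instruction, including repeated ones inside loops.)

64

R7=1
R2=3
R7=1<<3=8
R2=3-1=2
CMP R2, 0  (cmp 2,0)
JGT loop: taken
R7=8<<3=64
R2=2-1=1
CMP R2, 0  (cmp 1,0)
JGT loop: taken
After step 10: R7 = 64.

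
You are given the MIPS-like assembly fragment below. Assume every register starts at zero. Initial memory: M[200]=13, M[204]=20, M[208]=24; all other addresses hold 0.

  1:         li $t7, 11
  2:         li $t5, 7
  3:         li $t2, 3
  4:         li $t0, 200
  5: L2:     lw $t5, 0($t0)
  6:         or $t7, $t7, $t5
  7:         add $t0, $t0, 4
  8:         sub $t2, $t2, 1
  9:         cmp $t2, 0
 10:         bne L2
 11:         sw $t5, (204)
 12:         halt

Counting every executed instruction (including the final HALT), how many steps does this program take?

24

li $t7, 11 → $t7=11
li $t5, 7 → $t5=7
li $t2, 3 → $t2=3
li $t0, 200 → $t0=200
lw $t5, 0($t0) → $t5=M[200]=13
or $t7, $t7, $t5 → $t7=11|13=15
add $t0, $t0, 4 → $t0=200+4=204
sub $t2, $t2, 1 → $t2=3-1=2
cmp $t2, 0  (cmp 2,0)
bne L2: taken
lw $t5, 0($t0) → $t5=M[204]=20
or $t7, $t7, $t5 → $t7=15|20=31
add $t0, $t0, 4 → $t0=204+4=208
sub $t2, $t2, 1 → $t2=2-1=1
cmp $t2, 0  (cmp 1,0)
bne L2: taken
lw $t5, 0($t0) → $t5=M[208]=24
or $t7, $t7, $t5 → $t7=31|24=31
add $t0, $t0, 4 → $t0=208+4=212
sub $t2, $t2, 1 → $t2=1-1=0
cmp $t2, 0  (cmp 0,0)
bne L2: not taken
sw $t5, (204) → M[204]=24
halt.
Total executed instructions: 24.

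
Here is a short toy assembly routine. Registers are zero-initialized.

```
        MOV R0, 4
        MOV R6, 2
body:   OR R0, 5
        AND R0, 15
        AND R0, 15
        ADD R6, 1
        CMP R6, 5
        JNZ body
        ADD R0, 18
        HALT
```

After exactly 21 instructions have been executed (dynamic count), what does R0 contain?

after MOV R0, 4: R0=4
after MOV R6, 2: R6=2
after OR R0, 5: R0=4|5=5
after AND R0, 15: R0=5&15=5
after AND R0, 15: R0=5&15=5
after ADD R6, 1: R6=2+1=3
CMP R6, 5  (cmp 3,5)
JNZ body: taken
after OR R0, 5: R0=5|5=5
after AND R0, 15: R0=5&15=5
after AND R0, 15: R0=5&15=5
after ADD R6, 1: R6=3+1=4
CMP R6, 5  (cmp 4,5)
JNZ body: taken
after OR R0, 5: R0=5|5=5
after AND R0, 15: R0=5&15=5
after AND R0, 15: R0=5&15=5
after ADD R6, 1: R6=4+1=5
CMP R6, 5  (cmp 5,5)
JNZ body: not taken
after ADD R0, 18: R0=5+18=23
After step 21: R0 = 23.

23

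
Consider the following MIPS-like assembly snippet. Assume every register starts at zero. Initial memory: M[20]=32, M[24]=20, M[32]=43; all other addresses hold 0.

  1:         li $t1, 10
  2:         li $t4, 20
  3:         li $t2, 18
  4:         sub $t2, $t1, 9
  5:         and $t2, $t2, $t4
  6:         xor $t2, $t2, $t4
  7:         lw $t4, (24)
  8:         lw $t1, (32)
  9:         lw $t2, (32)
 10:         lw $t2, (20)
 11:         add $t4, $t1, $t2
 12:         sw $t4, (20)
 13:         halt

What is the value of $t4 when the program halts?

75

after li $t1, 10: $t1=10
after li $t4, 20: $t4=20
after li $t2, 18: $t2=18
after sub $t2, $t1, 9: $t2=10-9=1
after and $t2, $t2, $t4: $t2=1&20=0
after xor $t2, $t2, $t4: $t2=0^20=20
after lw $t4, (24): $t4=M[24]=20
after lw $t1, (32): $t1=M[32]=43
after lw $t2, (32): $t2=M[32]=43
after lw $t2, (20): $t2=M[20]=32
after add $t4, $t1, $t2: $t4=43+32=75
sw $t4, (20) → M[20]=75
halt.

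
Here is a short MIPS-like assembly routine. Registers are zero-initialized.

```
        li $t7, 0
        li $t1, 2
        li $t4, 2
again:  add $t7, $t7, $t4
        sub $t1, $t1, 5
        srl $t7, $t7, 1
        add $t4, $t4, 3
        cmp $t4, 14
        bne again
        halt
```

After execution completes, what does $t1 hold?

$t7=0
$t1=2
$t4=2
$t7=0+2=2
$t1=2-5=-3
$t7=2>>1=1
$t4=2+3=5
cmp $t4, 14  (cmp 5,14)
bne again: taken
$t7=1+5=6
$t1=(-3)-5=-8
$t7=6>>1=3
$t4=5+3=8
cmp $t4, 14  (cmp 8,14)
bne again: taken
$t7=3+8=11
$t1=(-8)-5=-13
$t7=11>>1=5
$t4=8+3=11
cmp $t4, 14  (cmp 11,14)
bne again: taken
$t7=5+11=16
$t1=(-13)-5=-18
$t7=16>>1=8
$t4=11+3=14
cmp $t4, 14  (cmp 14,14)
bne again: not taken
halt.

-18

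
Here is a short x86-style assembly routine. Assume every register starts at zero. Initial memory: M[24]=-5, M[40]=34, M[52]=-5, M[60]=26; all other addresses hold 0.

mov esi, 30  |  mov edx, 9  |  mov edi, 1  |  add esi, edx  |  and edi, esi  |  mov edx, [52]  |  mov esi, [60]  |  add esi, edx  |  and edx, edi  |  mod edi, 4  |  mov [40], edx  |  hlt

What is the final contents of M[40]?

esi=30
edx=9
edi=1
esi=30+9=39
edi=1&39=1
edx=M[52]=-5
esi=M[60]=26
esi=26+(-5)=21
edx=(-5)&1=1
edi=1%4=1
mov [40], edx → M[40]=1
halt.

1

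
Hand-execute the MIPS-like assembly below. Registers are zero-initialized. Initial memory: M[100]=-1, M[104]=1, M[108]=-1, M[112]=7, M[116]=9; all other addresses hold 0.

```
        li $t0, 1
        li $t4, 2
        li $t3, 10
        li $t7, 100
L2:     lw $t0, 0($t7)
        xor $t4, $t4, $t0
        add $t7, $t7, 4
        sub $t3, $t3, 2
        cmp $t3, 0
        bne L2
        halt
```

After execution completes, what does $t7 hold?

120

after li $t0, 1: $t0=1
after li $t4, 2: $t4=2
after li $t3, 10: $t3=10
after li $t7, 100: $t7=100
after lw $t0, 0($t7): $t0=M[100]=-1
after xor $t4, $t4, $t0: $t4=2^(-1)=-3
after add $t7, $t7, 4: $t7=100+4=104
after sub $t3, $t3, 2: $t3=10-2=8
cmp $t3, 0  (cmp 8,0)
bne L2: taken
after lw $t0, 0($t7): $t0=M[104]=1
after xor $t4, $t4, $t0: $t4=(-3)^1=-4
after add $t7, $t7, 4: $t7=104+4=108
after sub $t3, $t3, 2: $t3=8-2=6
cmp $t3, 0  (cmp 6,0)
bne L2: taken
after lw $t0, 0($t7): $t0=M[108]=-1
after xor $t4, $t4, $t0: $t4=(-4)^(-1)=3
after add $t7, $t7, 4: $t7=108+4=112
after sub $t3, $t3, 2: $t3=6-2=4
cmp $t3, 0  (cmp 4,0)
bne L2: taken
after lw $t0, 0($t7): $t0=M[112]=7
after xor $t4, $t4, $t0: $t4=3^7=4
after add $t7, $t7, 4: $t7=112+4=116
after sub $t3, $t3, 2: $t3=4-2=2
cmp $t3, 0  (cmp 2,0)
bne L2: taken
after lw $t0, 0($t7): $t0=M[116]=9
after xor $t4, $t4, $t0: $t4=4^9=13
after add $t7, $t7, 4: $t7=116+4=120
after sub $t3, $t3, 2: $t3=2-2=0
cmp $t3, 0  (cmp 0,0)
bne L2: not taken
halt.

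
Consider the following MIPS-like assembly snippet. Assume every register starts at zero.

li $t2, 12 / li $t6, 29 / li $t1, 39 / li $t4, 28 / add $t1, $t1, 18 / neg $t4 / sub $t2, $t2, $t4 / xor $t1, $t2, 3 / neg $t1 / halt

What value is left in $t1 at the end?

-43

li $t2, 12 → $t2=12
li $t6, 29 → $t6=29
li $t1, 39 → $t1=39
li $t4, 28 → $t4=28
add $t1, $t1, 18 → $t1=39+18=57
neg $t4 → $t4=-(28)=-28
sub $t2, $t2, $t4 → $t2=12-(-28)=40
xor $t1, $t2, 3 → $t1=40^3=43
neg $t1 → $t1=-(43)=-43
halt.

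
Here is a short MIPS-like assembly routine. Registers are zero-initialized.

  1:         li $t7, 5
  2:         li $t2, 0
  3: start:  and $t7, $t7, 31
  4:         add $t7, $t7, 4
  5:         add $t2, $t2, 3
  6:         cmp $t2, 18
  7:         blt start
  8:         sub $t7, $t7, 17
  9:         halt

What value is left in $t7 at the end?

12

$t7=5
$t2=0
$t7=5&31=5
$t7=5+4=9
$t2=0+3=3
cmp $t2, 18  (cmp 3,18)
blt start: taken
$t7=9&31=9
$t7=9+4=13
$t2=3+3=6
cmp $t2, 18  (cmp 6,18)
blt start: taken
$t7=13&31=13
$t7=13+4=17
$t2=6+3=9
cmp $t2, 18  (cmp 9,18)
blt start: taken
$t7=17&31=17
$t7=17+4=21
$t2=9+3=12
cmp $t2, 18  (cmp 12,18)
blt start: taken
$t7=21&31=21
$t7=21+4=25
$t2=12+3=15
cmp $t2, 18  (cmp 15,18)
blt start: taken
$t7=25&31=25
$t7=25+4=29
$t2=15+3=18
cmp $t2, 18  (cmp 18,18)
blt start: not taken
$t7=29-17=12
halt.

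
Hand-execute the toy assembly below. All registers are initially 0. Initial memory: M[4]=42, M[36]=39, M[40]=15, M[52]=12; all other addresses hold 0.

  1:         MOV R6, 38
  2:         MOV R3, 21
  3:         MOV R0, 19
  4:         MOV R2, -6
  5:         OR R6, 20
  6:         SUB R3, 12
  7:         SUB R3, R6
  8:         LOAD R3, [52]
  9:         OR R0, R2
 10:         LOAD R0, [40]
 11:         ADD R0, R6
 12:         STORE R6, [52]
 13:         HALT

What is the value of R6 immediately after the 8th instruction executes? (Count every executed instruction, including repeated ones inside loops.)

R6=38
R3=21
R0=19
R2=-6
R6=38|20=54
R3=21-12=9
R3=9-54=-45
R3=M[52]=12
After step 8: R6 = 54.

54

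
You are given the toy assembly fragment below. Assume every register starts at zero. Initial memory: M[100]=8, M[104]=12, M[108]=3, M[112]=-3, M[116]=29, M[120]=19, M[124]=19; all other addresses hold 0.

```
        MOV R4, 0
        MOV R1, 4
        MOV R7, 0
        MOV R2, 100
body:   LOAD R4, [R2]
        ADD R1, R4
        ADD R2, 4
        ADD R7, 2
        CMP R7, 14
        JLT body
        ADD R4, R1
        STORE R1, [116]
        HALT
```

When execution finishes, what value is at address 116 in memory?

91

after MOV R4, 0: R4=0
after MOV R1, 4: R1=4
after MOV R7, 0: R7=0
after MOV R2, 100: R2=100
after LOAD R4, [R2]: R4=M[100]=8
after ADD R1, R4: R1=4+8=12
after ADD R2, 4: R2=100+4=104
after ADD R7, 2: R7=0+2=2
CMP R7, 14  (cmp 2,14)
JLT body: taken
after LOAD R4, [R2]: R4=M[104]=12
after ADD R1, R4: R1=12+12=24
after ADD R2, 4: R2=104+4=108
after ADD R7, 2: R7=2+2=4
CMP R7, 14  (cmp 4,14)
JLT body: taken
after LOAD R4, [R2]: R4=M[108]=3
after ADD R1, R4: R1=24+3=27
after ADD R2, 4: R2=108+4=112
after ADD R7, 2: R7=4+2=6
CMP R7, 14  (cmp 6,14)
JLT body: taken
after LOAD R4, [R2]: R4=M[112]=-3
after ADD R1, R4: R1=27+(-3)=24
after ADD R2, 4: R2=112+4=116
after ADD R7, 2: R7=6+2=8
CMP R7, 14  (cmp 8,14)
JLT body: taken
after LOAD R4, [R2]: R4=M[116]=29
after ADD R1, R4: R1=24+29=53
after ADD R2, 4: R2=116+4=120
after ADD R7, 2: R7=8+2=10
CMP R7, 14  (cmp 10,14)
JLT body: taken
after LOAD R4, [R2]: R4=M[120]=19
after ADD R1, R4: R1=53+19=72
after ADD R2, 4: R2=120+4=124
after ADD R7, 2: R7=10+2=12
CMP R7, 14  (cmp 12,14)
JLT body: taken
after LOAD R4, [R2]: R4=M[124]=19
after ADD R1, R4: R1=72+19=91
after ADD R2, 4: R2=124+4=128
after ADD R7, 2: R7=12+2=14
CMP R7, 14  (cmp 14,14)
JLT body: not taken
after ADD R4, R1: R4=19+91=110
STORE R1, [116] → M[116]=91
halt.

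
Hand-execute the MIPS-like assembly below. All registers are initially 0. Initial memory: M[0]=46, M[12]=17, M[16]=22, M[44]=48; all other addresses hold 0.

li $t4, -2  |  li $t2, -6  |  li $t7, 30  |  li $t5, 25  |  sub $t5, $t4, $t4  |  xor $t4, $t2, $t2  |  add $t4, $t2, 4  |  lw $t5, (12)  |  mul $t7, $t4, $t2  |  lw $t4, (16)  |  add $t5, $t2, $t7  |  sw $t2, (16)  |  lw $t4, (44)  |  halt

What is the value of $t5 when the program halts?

after li $t4, -2: $t4=-2
after li $t2, -6: $t2=-6
after li $t7, 30: $t7=30
after li $t5, 25: $t5=25
after sub $t5, $t4, $t4: $t5=(-2)-(-2)=0
after xor $t4, $t2, $t2: $t4=(-6)^(-6)=0
after add $t4, $t2, 4: $t4=(-6)+4=-2
after lw $t5, (12): $t5=M[12]=17
after mul $t7, $t4, $t2: $t7=(-2)*(-6)=12
after lw $t4, (16): $t4=M[16]=22
after add $t5, $t2, $t7: $t5=(-6)+12=6
sw $t2, (16) → M[16]=-6
after lw $t4, (44): $t4=M[44]=48
halt.

6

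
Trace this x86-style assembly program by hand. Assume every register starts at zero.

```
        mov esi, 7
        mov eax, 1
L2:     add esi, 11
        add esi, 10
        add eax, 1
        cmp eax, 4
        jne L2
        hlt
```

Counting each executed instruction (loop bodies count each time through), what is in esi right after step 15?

70

after mov esi, 7: esi=7
after mov eax, 1: eax=1
after add esi, 11: esi=7+11=18
after add esi, 10: esi=18+10=28
after add eax, 1: eax=1+1=2
cmp eax, 4  (cmp 2,4)
jne L2: taken
after add esi, 11: esi=28+11=39
after add esi, 10: esi=39+10=49
after add eax, 1: eax=2+1=3
cmp eax, 4  (cmp 3,4)
jne L2: taken
after add esi, 11: esi=49+11=60
after add esi, 10: esi=60+10=70
after add eax, 1: eax=3+1=4
After step 15: esi = 70.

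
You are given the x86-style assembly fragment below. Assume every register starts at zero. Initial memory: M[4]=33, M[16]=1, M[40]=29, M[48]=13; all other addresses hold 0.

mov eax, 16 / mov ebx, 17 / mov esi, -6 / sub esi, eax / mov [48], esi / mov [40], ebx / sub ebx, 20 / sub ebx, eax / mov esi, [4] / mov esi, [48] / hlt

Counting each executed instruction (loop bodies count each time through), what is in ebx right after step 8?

after mov eax, 16: eax=16
after mov ebx, 17: ebx=17
after mov esi, -6: esi=-6
after sub esi, eax: esi=(-6)-16=-22
mov [48], esi → M[48]=-22
mov [40], ebx → M[40]=17
after sub ebx, 20: ebx=17-20=-3
after sub ebx, eax: ebx=(-3)-16=-19
After step 8: ebx = -19.

-19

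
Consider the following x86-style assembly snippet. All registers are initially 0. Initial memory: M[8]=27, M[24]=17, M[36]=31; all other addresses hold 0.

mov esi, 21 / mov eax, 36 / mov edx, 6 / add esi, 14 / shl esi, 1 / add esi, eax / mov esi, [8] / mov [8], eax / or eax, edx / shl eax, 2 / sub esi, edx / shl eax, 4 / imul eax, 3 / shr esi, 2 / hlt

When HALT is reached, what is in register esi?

5

esi=21
eax=36
edx=6
esi=21+14=35
esi=35<<1=70
esi=70+36=106
esi=M[8]=27
mov [8], eax → M[8]=36
eax=36|6=38
eax=38<<2=152
esi=27-6=21
eax=152<<4=2432
eax=2432*3=7296
esi=21>>2=5
halt.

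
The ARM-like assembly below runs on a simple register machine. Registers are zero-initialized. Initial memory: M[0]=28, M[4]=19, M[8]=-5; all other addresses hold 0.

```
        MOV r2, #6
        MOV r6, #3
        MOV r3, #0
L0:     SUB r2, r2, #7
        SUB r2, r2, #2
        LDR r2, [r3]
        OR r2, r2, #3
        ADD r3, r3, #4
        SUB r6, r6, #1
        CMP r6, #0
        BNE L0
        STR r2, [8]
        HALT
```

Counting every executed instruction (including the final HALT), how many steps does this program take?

r2=6
r6=3
r3=0
r2=6-7=-1
r2=(-1)-2=-3
r2=M[0]=28
r2=28|3=31
r3=0+4=4
r6=3-1=2
CMP r6, #0  (cmp 2,0)
BNE L0: taken
r2=31-7=24
r2=24-2=22
r2=M[4]=19
r2=19|3=19
r3=4+4=8
r6=2-1=1
CMP r6, #0  (cmp 1,0)
BNE L0: taken
r2=19-7=12
r2=12-2=10
r2=M[8]=-5
r2=(-5)|3=-5
r3=8+4=12
r6=1-1=0
CMP r6, #0  (cmp 0,0)
BNE L0: not taken
STR r2, [8] → M[8]=-5
halt.
Total executed instructions: 29.

29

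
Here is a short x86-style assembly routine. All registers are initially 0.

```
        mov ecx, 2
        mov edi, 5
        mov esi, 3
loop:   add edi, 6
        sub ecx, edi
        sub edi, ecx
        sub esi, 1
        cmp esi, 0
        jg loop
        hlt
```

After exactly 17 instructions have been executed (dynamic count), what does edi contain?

after mov ecx, 2: ecx=2
after mov edi, 5: edi=5
after mov esi, 3: esi=3
after add edi, 6: edi=5+6=11
after sub ecx, edi: ecx=2-11=-9
after sub edi, ecx: edi=11-(-9)=20
after sub esi, 1: esi=3-1=2
cmp esi, 0  (cmp 2,0)
jg loop: taken
after add edi, 6: edi=20+6=26
after sub ecx, edi: ecx=(-9)-26=-35
after sub edi, ecx: edi=26-(-35)=61
after sub esi, 1: esi=2-1=1
cmp esi, 0  (cmp 1,0)
jg loop: taken
after add edi, 6: edi=61+6=67
after sub ecx, edi: ecx=(-35)-67=-102
After step 17: edi = 67.

67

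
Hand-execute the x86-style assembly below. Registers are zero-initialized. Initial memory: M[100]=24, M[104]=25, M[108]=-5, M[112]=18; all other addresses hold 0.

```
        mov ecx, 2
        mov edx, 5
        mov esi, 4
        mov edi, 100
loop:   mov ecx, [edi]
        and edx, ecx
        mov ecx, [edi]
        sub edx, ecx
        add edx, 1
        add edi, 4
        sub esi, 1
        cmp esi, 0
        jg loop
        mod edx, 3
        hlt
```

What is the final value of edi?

116

mov ecx, 2 → ecx=2
mov edx, 5 → edx=5
mov esi, 4 → esi=4
mov edi, 100 → edi=100
mov ecx, [edi] → ecx=M[100]=24
and edx, ecx → edx=5&24=0
mov ecx, [edi] → ecx=M[100]=24
sub edx, ecx → edx=0-24=-24
add edx, 1 → edx=(-24)+1=-23
add edi, 4 → edi=100+4=104
sub esi, 1 → esi=4-1=3
cmp esi, 0  (cmp 3,0)
jg loop: taken
mov ecx, [edi] → ecx=M[104]=25
and edx, ecx → edx=(-23)&25=9
mov ecx, [edi] → ecx=M[104]=25
sub edx, ecx → edx=9-25=-16
add edx, 1 → edx=(-16)+1=-15
add edi, 4 → edi=104+4=108
sub esi, 1 → esi=3-1=2
cmp esi, 0  (cmp 2,0)
jg loop: taken
mov ecx, [edi] → ecx=M[108]=-5
and edx, ecx → edx=(-15)&(-5)=-15
mov ecx, [edi] → ecx=M[108]=-5
sub edx, ecx → edx=(-15)-(-5)=-10
add edx, 1 → edx=(-10)+1=-9
add edi, 4 → edi=108+4=112
sub esi, 1 → esi=2-1=1
cmp esi, 0  (cmp 1,0)
jg loop: taken
mov ecx, [edi] → ecx=M[112]=18
and edx, ecx → edx=(-9)&18=18
mov ecx, [edi] → ecx=M[112]=18
sub edx, ecx → edx=18-18=0
add edx, 1 → edx=0+1=1
add edi, 4 → edi=112+4=116
sub esi, 1 → esi=1-1=0
cmp esi, 0  (cmp 0,0)
jg loop: not taken
mod edx, 3 → edx=1%3=1
halt.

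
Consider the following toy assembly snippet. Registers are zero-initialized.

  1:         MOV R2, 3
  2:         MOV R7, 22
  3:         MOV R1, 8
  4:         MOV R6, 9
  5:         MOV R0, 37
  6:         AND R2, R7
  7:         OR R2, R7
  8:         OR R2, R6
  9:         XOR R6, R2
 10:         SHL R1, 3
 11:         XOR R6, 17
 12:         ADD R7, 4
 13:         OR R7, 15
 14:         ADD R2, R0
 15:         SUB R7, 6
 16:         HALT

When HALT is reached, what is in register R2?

MOV R2, 3 → R2=3
MOV R7, 22 → R7=22
MOV R1, 8 → R1=8
MOV R6, 9 → R6=9
MOV R0, 37 → R0=37
AND R2, R7 → R2=3&22=2
OR R2, R7 → R2=2|22=22
OR R2, R6 → R2=22|9=31
XOR R6, R2 → R6=9^31=22
SHL R1, 3 → R1=8<<3=64
XOR R6, 17 → R6=22^17=7
ADD R7, 4 → R7=22+4=26
OR R7, 15 → R7=26|15=31
ADD R2, R0 → R2=31+37=68
SUB R7, 6 → R7=31-6=25
halt.

68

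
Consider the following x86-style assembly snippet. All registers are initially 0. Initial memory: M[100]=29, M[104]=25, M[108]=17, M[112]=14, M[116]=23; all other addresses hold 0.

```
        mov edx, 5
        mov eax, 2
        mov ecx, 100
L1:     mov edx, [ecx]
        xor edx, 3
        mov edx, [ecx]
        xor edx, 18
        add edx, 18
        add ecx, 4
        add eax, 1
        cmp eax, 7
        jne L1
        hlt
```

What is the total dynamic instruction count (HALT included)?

after mov edx, 5: edx=5
after mov eax, 2: eax=2
after mov ecx, 100: ecx=100
after mov edx, [ecx]: edx=M[100]=29
after xor edx, 3: edx=29^3=30
after mov edx, [ecx]: edx=M[100]=29
after xor edx, 18: edx=29^18=15
after add edx, 18: edx=15+18=33
after add ecx, 4: ecx=100+4=104
after add eax, 1: eax=2+1=3
cmp eax, 7  (cmp 3,7)
jne L1: taken
after mov edx, [ecx]: edx=M[104]=25
after xor edx, 3: edx=25^3=26
after mov edx, [ecx]: edx=M[104]=25
after xor edx, 18: edx=25^18=11
after add edx, 18: edx=11+18=29
after add ecx, 4: ecx=104+4=108
after add eax, 1: eax=3+1=4
cmp eax, 7  (cmp 4,7)
jne L1: taken
after mov edx, [ecx]: edx=M[108]=17
after xor edx, 3: edx=17^3=18
after mov edx, [ecx]: edx=M[108]=17
after xor edx, 18: edx=17^18=3
after add edx, 18: edx=3+18=21
after add ecx, 4: ecx=108+4=112
after add eax, 1: eax=4+1=5
cmp eax, 7  (cmp 5,7)
jne L1: taken
after mov edx, [ecx]: edx=M[112]=14
after xor edx, 3: edx=14^3=13
after mov edx, [ecx]: edx=M[112]=14
after xor edx, 18: edx=14^18=28
after add edx, 18: edx=28+18=46
after add ecx, 4: ecx=112+4=116
after add eax, 1: eax=5+1=6
cmp eax, 7  (cmp 6,7)
jne L1: taken
after mov edx, [ecx]: edx=M[116]=23
after xor edx, 3: edx=23^3=20
after mov edx, [ecx]: edx=M[116]=23
after xor edx, 18: edx=23^18=5
after add edx, 18: edx=5+18=23
after add ecx, 4: ecx=116+4=120
after add eax, 1: eax=6+1=7
cmp eax, 7  (cmp 7,7)
jne L1: not taken
halt.
Total executed instructions: 49.

49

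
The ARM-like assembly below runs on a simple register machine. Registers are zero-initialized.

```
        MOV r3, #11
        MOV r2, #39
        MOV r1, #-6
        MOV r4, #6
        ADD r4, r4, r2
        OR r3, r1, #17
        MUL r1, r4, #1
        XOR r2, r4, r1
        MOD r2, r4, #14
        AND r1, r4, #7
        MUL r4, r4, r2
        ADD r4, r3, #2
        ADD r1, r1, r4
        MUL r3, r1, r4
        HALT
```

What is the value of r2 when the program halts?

3

MOV r3, #11 → r3=11
MOV r2, #39 → r2=39
MOV r1, #-6 → r1=-6
MOV r4, #6 → r4=6
ADD r4, r4, r2 → r4=6+39=45
OR r3, r1, #17 → r3=(-6)|17=-5
MUL r1, r4, #1 → r1=45*1=45
XOR r2, r4, r1 → r2=45^45=0
MOD r2, r4, #14 → r2=45%14=3
AND r1, r4, #7 → r1=45&7=5
MUL r4, r4, r2 → r4=45*3=135
ADD r4, r3, #2 → r4=(-5)+2=-3
ADD r1, r1, r4 → r1=5+(-3)=2
MUL r3, r1, r4 → r3=2*(-3)=-6
halt.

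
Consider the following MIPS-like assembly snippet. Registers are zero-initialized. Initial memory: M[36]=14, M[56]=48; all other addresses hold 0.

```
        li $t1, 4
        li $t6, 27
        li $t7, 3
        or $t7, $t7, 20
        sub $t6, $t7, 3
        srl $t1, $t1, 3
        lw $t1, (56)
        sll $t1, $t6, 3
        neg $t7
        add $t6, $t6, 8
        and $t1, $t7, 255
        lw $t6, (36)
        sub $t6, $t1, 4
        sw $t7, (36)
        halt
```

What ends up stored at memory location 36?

-23

li $t1, 4 → $t1=4
li $t6, 27 → $t6=27
li $t7, 3 → $t7=3
or $t7, $t7, 20 → $t7=3|20=23
sub $t6, $t7, 3 → $t6=23-3=20
srl $t1, $t1, 3 → $t1=4>>3=0
lw $t1, (56) → $t1=M[56]=48
sll $t1, $t6, 3 → $t1=20<<3=160
neg $t7 → $t7=-(23)=-23
add $t6, $t6, 8 → $t6=20+8=28
and $t1, $t7, 255 → $t1=(-23)&255=233
lw $t6, (36) → $t6=M[36]=14
sub $t6, $t1, 4 → $t6=233-4=229
sw $t7, (36) → M[36]=-23
halt.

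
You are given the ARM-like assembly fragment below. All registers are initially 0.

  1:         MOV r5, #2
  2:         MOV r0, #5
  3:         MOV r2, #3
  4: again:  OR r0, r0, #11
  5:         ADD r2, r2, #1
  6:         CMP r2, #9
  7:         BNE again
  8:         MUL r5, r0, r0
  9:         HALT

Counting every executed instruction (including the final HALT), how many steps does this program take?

29

r5=2
r0=5
r2=3
r0=5|11=15
r2=3+1=4
CMP r2, #9  (cmp 4,9)
BNE again: taken
r0=15|11=15
r2=4+1=5
CMP r2, #9  (cmp 5,9)
BNE again: taken
r0=15|11=15
r2=5+1=6
CMP r2, #9  (cmp 6,9)
BNE again: taken
r0=15|11=15
r2=6+1=7
CMP r2, #9  (cmp 7,9)
BNE again: taken
r0=15|11=15
r2=7+1=8
CMP r2, #9  (cmp 8,9)
BNE again: taken
r0=15|11=15
r2=8+1=9
CMP r2, #9  (cmp 9,9)
BNE again: not taken
r5=15*15=225
halt.
Total executed instructions: 29.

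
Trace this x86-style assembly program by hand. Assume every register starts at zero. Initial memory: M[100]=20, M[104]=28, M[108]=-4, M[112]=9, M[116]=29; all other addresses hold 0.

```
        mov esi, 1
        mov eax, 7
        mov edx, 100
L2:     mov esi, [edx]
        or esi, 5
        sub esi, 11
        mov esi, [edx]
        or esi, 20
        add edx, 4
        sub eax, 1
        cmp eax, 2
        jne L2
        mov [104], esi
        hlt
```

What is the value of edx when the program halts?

120

mov esi, 1 → esi=1
mov eax, 7 → eax=7
mov edx, 100 → edx=100
mov esi, [edx] → esi=M[100]=20
or esi, 5 → esi=20|5=21
sub esi, 11 → esi=21-11=10
mov esi, [edx] → esi=M[100]=20
or esi, 20 → esi=20|20=20
add edx, 4 → edx=100+4=104
sub eax, 1 → eax=7-1=6
cmp eax, 2  (cmp 6,2)
jne L2: taken
mov esi, [edx] → esi=M[104]=28
or esi, 5 → esi=28|5=29
sub esi, 11 → esi=29-11=18
mov esi, [edx] → esi=M[104]=28
or esi, 20 → esi=28|20=28
add edx, 4 → edx=104+4=108
sub eax, 1 → eax=6-1=5
cmp eax, 2  (cmp 5,2)
jne L2: taken
mov esi, [edx] → esi=M[108]=-4
or esi, 5 → esi=(-4)|5=-3
sub esi, 11 → esi=(-3)-11=-14
mov esi, [edx] → esi=M[108]=-4
or esi, 20 → esi=(-4)|20=-4
add edx, 4 → edx=108+4=112
sub eax, 1 → eax=5-1=4
cmp eax, 2  (cmp 4,2)
jne L2: taken
mov esi, [edx] → esi=M[112]=9
or esi, 5 → esi=9|5=13
sub esi, 11 → esi=13-11=2
mov esi, [edx] → esi=M[112]=9
or esi, 20 → esi=9|20=29
add edx, 4 → edx=112+4=116
sub eax, 1 → eax=4-1=3
cmp eax, 2  (cmp 3,2)
jne L2: taken
mov esi, [edx] → esi=M[116]=29
or esi, 5 → esi=29|5=29
sub esi, 11 → esi=29-11=18
mov esi, [edx] → esi=M[116]=29
or esi, 20 → esi=29|20=29
add edx, 4 → edx=116+4=120
sub eax, 1 → eax=3-1=2
cmp eax, 2  (cmp 2,2)
jne L2: not taken
mov [104], esi → M[104]=29
halt.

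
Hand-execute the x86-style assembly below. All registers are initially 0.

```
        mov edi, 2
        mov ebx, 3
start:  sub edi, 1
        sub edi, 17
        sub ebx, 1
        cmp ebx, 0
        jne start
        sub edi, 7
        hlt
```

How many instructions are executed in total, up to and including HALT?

after mov edi, 2: edi=2
after mov ebx, 3: ebx=3
after sub edi, 1: edi=2-1=1
after sub edi, 17: edi=1-17=-16
after sub ebx, 1: ebx=3-1=2
cmp ebx, 0  (cmp 2,0)
jne start: taken
after sub edi, 1: edi=(-16)-1=-17
after sub edi, 17: edi=(-17)-17=-34
after sub ebx, 1: ebx=2-1=1
cmp ebx, 0  (cmp 1,0)
jne start: taken
after sub edi, 1: edi=(-34)-1=-35
after sub edi, 17: edi=(-35)-17=-52
after sub ebx, 1: ebx=1-1=0
cmp ebx, 0  (cmp 0,0)
jne start: not taken
after sub edi, 7: edi=(-52)-7=-59
halt.
Total executed instructions: 19.

19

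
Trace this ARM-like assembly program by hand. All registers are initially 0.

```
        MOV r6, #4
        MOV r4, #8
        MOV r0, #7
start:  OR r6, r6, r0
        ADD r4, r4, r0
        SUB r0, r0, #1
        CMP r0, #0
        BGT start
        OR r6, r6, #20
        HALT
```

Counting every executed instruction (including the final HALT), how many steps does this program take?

after MOV r6, #4: r6=4
after MOV r4, #8: r4=8
after MOV r0, #7: r0=7
after OR r6, r6, r0: r6=4|7=7
after ADD r4, r4, r0: r4=8+7=15
after SUB r0, r0, #1: r0=7-1=6
CMP r0, #0  (cmp 6,0)
BGT start: taken
after OR r6, r6, r0: r6=7|6=7
after ADD r4, r4, r0: r4=15+6=21
after SUB r0, r0, #1: r0=6-1=5
CMP r0, #0  (cmp 5,0)
BGT start: taken
after OR r6, r6, r0: r6=7|5=7
after ADD r4, r4, r0: r4=21+5=26
after SUB r0, r0, #1: r0=5-1=4
CMP r0, #0  (cmp 4,0)
BGT start: taken
after OR r6, r6, r0: r6=7|4=7
after ADD r4, r4, r0: r4=26+4=30
after SUB r0, r0, #1: r0=4-1=3
CMP r0, #0  (cmp 3,0)
BGT start: taken
after OR r6, r6, r0: r6=7|3=7
after ADD r4, r4, r0: r4=30+3=33
after SUB r0, r0, #1: r0=3-1=2
CMP r0, #0  (cmp 2,0)
BGT start: taken
after OR r6, r6, r0: r6=7|2=7
after ADD r4, r4, r0: r4=33+2=35
after SUB r0, r0, #1: r0=2-1=1
CMP r0, #0  (cmp 1,0)
BGT start: taken
after OR r6, r6, r0: r6=7|1=7
after ADD r4, r4, r0: r4=35+1=36
after SUB r0, r0, #1: r0=1-1=0
CMP r0, #0  (cmp 0,0)
BGT start: not taken
after OR r6, r6, #20: r6=7|20=23
halt.
Total executed instructions: 40.

40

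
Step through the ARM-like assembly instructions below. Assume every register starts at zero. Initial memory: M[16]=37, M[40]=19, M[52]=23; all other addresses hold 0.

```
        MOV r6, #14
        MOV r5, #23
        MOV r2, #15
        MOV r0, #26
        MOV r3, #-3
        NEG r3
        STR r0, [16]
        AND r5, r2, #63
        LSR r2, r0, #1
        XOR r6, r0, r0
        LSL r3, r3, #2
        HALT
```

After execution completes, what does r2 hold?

after MOV r6, #14: r6=14
after MOV r5, #23: r5=23
after MOV r2, #15: r2=15
after MOV r0, #26: r0=26
after MOV r3, #-3: r3=-3
after NEG r3: r3=-(-3)=3
STR r0, [16] → M[16]=26
after AND r5, r2, #63: r5=15&63=15
after LSR r2, r0, #1: r2=26>>1=13
after XOR r6, r0, r0: r6=26^26=0
after LSL r3, r3, #2: r3=3<<2=12
halt.

13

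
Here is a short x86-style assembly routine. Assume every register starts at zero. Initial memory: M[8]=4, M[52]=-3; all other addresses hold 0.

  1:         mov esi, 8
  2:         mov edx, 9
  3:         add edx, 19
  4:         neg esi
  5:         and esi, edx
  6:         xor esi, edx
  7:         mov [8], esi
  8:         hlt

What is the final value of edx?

after mov esi, 8: esi=8
after mov edx, 9: edx=9
after add edx, 19: edx=9+19=28
after neg esi: esi=-(8)=-8
after and esi, edx: esi=(-8)&28=24
after xor esi, edx: esi=24^28=4
mov [8], esi → M[8]=4
halt.

28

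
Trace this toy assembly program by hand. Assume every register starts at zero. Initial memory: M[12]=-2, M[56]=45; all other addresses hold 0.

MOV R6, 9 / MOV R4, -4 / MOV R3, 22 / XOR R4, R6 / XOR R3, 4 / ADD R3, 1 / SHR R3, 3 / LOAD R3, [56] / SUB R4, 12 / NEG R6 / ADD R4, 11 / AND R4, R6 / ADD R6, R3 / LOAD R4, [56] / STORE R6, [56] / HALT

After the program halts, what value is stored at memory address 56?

after MOV R6, 9: R6=9
after MOV R4, -4: R4=-4
after MOV R3, 22: R3=22
after XOR R4, R6: R4=(-4)^9=-11
after XOR R3, 4: R3=22^4=18
after ADD R3, 1: R3=18+1=19
after SHR R3, 3: R3=19>>3=2
after LOAD R3, [56]: R3=M[56]=45
after SUB R4, 12: R4=(-11)-12=-23
after NEG R6: R6=-(9)=-9
after ADD R4, 11: R4=(-23)+11=-12
after AND R4, R6: R4=(-12)&(-9)=-12
after ADD R6, R3: R6=(-9)+45=36
after LOAD R4, [56]: R4=M[56]=45
STORE R6, [56] → M[56]=36
halt.

36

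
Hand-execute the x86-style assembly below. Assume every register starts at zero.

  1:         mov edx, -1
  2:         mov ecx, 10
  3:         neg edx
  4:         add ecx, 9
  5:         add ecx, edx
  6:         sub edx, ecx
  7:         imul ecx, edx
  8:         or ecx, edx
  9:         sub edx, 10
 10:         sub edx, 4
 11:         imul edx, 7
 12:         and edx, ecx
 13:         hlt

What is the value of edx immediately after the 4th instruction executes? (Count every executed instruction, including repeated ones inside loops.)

1

after mov edx, -1: edx=-1
after mov ecx, 10: ecx=10
after neg edx: edx=-(-1)=1
after add ecx, 9: ecx=10+9=19
After step 4: edx = 1.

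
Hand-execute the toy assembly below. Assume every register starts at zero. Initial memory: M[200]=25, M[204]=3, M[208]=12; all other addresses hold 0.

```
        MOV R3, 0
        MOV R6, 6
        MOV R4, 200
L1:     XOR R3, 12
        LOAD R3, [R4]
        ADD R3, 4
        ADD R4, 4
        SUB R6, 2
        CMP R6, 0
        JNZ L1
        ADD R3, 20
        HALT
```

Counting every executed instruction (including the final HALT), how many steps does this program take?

R3=0
R6=6
R4=200
R3=0^12=12
R3=M[200]=25
R3=25+4=29
R4=200+4=204
R6=6-2=4
CMP R6, 0  (cmp 4,0)
JNZ L1: taken
R3=29^12=17
R3=M[204]=3
R3=3+4=7
R4=204+4=208
R6=4-2=2
CMP R6, 0  (cmp 2,0)
JNZ L1: taken
R3=7^12=11
R3=M[208]=12
R3=12+4=16
R4=208+4=212
R6=2-2=0
CMP R6, 0  (cmp 0,0)
JNZ L1: not taken
R3=16+20=36
halt.
Total executed instructions: 26.

26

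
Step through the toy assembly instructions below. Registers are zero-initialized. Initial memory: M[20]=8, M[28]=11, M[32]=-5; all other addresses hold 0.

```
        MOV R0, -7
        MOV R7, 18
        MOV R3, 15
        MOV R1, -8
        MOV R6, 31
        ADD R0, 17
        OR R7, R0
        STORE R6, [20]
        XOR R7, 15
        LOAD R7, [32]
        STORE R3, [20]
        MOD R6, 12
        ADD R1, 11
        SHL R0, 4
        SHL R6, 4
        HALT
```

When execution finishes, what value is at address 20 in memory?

MOV R0, -7 → R0=-7
MOV R7, 18 → R7=18
MOV R3, 15 → R3=15
MOV R1, -8 → R1=-8
MOV R6, 31 → R6=31
ADD R0, 17 → R0=(-7)+17=10
OR R7, R0 → R7=18|10=26
STORE R6, [20] → M[20]=31
XOR R7, 15 → R7=26^15=21
LOAD R7, [32] → R7=M[32]=-5
STORE R3, [20] → M[20]=15
MOD R6, 12 → R6=31%12=7
ADD R1, 11 → R1=(-8)+11=3
SHL R0, 4 → R0=10<<4=160
SHL R6, 4 → R6=7<<4=112
halt.

15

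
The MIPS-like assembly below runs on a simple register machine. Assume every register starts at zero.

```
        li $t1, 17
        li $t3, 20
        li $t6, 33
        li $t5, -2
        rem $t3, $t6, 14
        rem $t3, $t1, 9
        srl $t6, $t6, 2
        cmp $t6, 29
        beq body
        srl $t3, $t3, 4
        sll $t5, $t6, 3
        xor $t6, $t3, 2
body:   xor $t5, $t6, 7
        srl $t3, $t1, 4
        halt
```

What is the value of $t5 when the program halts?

li $t1, 17 → $t1=17
li $t3, 20 → $t3=20
li $t6, 33 → $t6=33
li $t5, -2 → $t5=-2
rem $t3, $t6, 14 → $t3=33%14=5
rem $t3, $t1, 9 → $t3=17%9=8
srl $t6, $t6, 2 → $t6=33>>2=8
cmp $t6, 29  (cmp 8,29)
beq body: not taken
srl $t3, $t3, 4 → $t3=8>>4=0
sll $t5, $t6, 3 → $t5=8<<3=64
xor $t6, $t3, 2 → $t6=0^2=2
xor $t5, $t6, 7 → $t5=2^7=5
srl $t3, $t1, 4 → $t3=17>>4=1
halt.

5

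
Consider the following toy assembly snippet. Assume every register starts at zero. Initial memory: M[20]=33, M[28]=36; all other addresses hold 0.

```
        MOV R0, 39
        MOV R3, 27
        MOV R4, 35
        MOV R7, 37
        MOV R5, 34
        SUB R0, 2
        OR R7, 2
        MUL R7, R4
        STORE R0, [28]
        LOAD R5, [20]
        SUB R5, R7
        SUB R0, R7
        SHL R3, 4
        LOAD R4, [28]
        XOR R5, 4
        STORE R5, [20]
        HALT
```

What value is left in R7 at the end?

1365

MOV R0, 39 → R0=39
MOV R3, 27 → R3=27
MOV R4, 35 → R4=35
MOV R7, 37 → R7=37
MOV R5, 34 → R5=34
SUB R0, 2 → R0=39-2=37
OR R7, 2 → R7=37|2=39
MUL R7, R4 → R7=39*35=1365
STORE R0, [28] → M[28]=37
LOAD R5, [20] → R5=M[20]=33
SUB R5, R7 → R5=33-1365=-1332
SUB R0, R7 → R0=37-1365=-1328
SHL R3, 4 → R3=27<<4=432
LOAD R4, [28] → R4=M[28]=37
XOR R5, 4 → R5=(-1332)^4=-1336
STORE R5, [20] → M[20]=-1336
halt.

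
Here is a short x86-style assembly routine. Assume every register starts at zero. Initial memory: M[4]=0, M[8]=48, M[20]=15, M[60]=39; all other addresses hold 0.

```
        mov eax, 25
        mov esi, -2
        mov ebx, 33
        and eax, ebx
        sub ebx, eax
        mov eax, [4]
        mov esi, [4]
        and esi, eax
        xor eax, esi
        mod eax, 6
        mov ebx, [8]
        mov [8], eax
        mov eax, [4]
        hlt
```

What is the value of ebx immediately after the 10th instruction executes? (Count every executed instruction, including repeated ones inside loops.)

32

after mov eax, 25: eax=25
after mov esi, -2: esi=-2
after mov ebx, 33: ebx=33
after and eax, ebx: eax=25&33=1
after sub ebx, eax: ebx=33-1=32
after mov eax, [4]: eax=M[4]=0
after mov esi, [4]: esi=M[4]=0
after and esi, eax: esi=0&0=0
after xor eax, esi: eax=0^0=0
after mod eax, 6: eax=0%6=0
After step 10: ebx = 32.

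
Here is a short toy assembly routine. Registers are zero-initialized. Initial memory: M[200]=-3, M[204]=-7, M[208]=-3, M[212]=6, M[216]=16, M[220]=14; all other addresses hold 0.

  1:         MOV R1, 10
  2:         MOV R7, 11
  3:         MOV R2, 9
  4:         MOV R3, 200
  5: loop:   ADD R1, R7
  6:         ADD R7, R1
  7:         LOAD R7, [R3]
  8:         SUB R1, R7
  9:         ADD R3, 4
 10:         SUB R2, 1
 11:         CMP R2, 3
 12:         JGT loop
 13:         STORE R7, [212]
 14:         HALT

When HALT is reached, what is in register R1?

after MOV R1, 10: R1=10
after MOV R7, 11: R7=11
after MOV R2, 9: R2=9
after MOV R3, 200: R3=200
after ADD R1, R7: R1=10+11=21
after ADD R7, R1: R7=11+21=32
after LOAD R7, [R3]: R7=M[200]=-3
after SUB R1, R7: R1=21-(-3)=24
after ADD R3, 4: R3=200+4=204
after SUB R2, 1: R2=9-1=8
CMP R2, 3  (cmp 8,3)
JGT loop: taken
after ADD R1, R7: R1=24+(-3)=21
after ADD R7, R1: R7=(-3)+21=18
after LOAD R7, [R3]: R7=M[204]=-7
after SUB R1, R7: R1=21-(-7)=28
after ADD R3, 4: R3=204+4=208
after SUB R2, 1: R2=8-1=7
CMP R2, 3  (cmp 7,3)
JGT loop: taken
after ADD R1, R7: R1=28+(-7)=21
after ADD R7, R1: R7=(-7)+21=14
after LOAD R7, [R3]: R7=M[208]=-3
after SUB R1, R7: R1=21-(-3)=24
after ADD R3, 4: R3=208+4=212
after SUB R2, 1: R2=7-1=6
CMP R2, 3  (cmp 6,3)
JGT loop: taken
after ADD R1, R7: R1=24+(-3)=21
after ADD R7, R1: R7=(-3)+21=18
after LOAD R7, [R3]: R7=M[212]=6
after SUB R1, R7: R1=21-6=15
after ADD R3, 4: R3=212+4=216
after SUB R2, 1: R2=6-1=5
CMP R2, 3  (cmp 5,3)
JGT loop: taken
after ADD R1, R7: R1=15+6=21
after ADD R7, R1: R7=6+21=27
after LOAD R7, [R3]: R7=M[216]=16
after SUB R1, R7: R1=21-16=5
after ADD R3, 4: R3=216+4=220
after SUB R2, 1: R2=5-1=4
CMP R2, 3  (cmp 4,3)
JGT loop: taken
after ADD R1, R7: R1=5+16=21
after ADD R7, R1: R7=16+21=37
after LOAD R7, [R3]: R7=M[220]=14
after SUB R1, R7: R1=21-14=7
after ADD R3, 4: R3=220+4=224
after SUB R2, 1: R2=4-1=3
CMP R2, 3  (cmp 3,3)
JGT loop: not taken
STORE R7, [212] → M[212]=14
halt.

7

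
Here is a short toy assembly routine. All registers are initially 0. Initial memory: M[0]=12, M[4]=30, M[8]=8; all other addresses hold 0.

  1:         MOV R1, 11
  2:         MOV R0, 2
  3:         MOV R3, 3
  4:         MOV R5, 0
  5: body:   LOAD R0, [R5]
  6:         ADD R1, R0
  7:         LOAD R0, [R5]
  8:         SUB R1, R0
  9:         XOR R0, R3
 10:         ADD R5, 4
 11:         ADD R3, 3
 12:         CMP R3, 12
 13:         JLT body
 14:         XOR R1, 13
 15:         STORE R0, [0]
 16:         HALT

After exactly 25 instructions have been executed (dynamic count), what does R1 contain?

19

R1=11
R0=2
R3=3
R5=0
R0=M[0]=12
R1=11+12=23
R0=M[0]=12
R1=23-12=11
R0=12^3=15
R5=0+4=4
R3=3+3=6
CMP R3, 12  (cmp 6,12)
JLT body: taken
R0=M[4]=30
R1=11+30=41
R0=M[4]=30
R1=41-30=11
R0=30^6=24
R5=4+4=8
R3=6+3=9
CMP R3, 12  (cmp 9,12)
JLT body: taken
R0=M[8]=8
R1=11+8=19
R0=M[8]=8
After step 25: R1 = 19.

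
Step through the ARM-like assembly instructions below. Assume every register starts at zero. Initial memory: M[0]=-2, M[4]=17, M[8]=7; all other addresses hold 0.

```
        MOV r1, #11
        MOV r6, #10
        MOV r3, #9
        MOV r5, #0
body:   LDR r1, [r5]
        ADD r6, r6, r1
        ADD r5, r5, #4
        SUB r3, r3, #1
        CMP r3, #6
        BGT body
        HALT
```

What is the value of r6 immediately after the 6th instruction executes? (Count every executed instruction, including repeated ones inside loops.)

8

r1=11
r6=10
r3=9
r5=0
r1=M[0]=-2
r6=10+(-2)=8
After step 6: r6 = 8.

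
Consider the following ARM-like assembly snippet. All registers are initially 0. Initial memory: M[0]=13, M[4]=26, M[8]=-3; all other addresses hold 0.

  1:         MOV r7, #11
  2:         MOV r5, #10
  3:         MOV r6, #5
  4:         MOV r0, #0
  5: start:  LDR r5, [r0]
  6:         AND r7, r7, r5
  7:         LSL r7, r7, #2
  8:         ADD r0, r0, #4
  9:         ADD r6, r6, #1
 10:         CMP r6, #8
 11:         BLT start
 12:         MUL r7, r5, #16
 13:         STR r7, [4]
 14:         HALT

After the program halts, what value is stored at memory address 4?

-48

r7=11
r5=10
r6=5
r0=0
r5=M[0]=13
r7=11&13=9
r7=9<<2=36
r0=0+4=4
r6=5+1=6
CMP r6, #8  (cmp 6,8)
BLT start: taken
r5=M[4]=26
r7=36&26=0
r7=0<<2=0
r0=4+4=8
r6=6+1=7
CMP r6, #8  (cmp 7,8)
BLT start: taken
r5=M[8]=-3
r7=0&(-3)=0
r7=0<<2=0
r0=8+4=12
r6=7+1=8
CMP r6, #8  (cmp 8,8)
BLT start: not taken
r7=(-3)*16=-48
STR r7, [4] → M[4]=-48
halt.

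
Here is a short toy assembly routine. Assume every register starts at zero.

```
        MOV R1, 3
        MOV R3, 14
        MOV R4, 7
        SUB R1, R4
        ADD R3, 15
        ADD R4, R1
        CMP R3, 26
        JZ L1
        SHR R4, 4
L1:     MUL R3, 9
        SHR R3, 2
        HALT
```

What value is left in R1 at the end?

MOV R1, 3 → R1=3
MOV R3, 14 → R3=14
MOV R4, 7 → R4=7
SUB R1, R4 → R1=3-7=-4
ADD R3, 15 → R3=14+15=29
ADD R4, R1 → R4=7+(-4)=3
CMP R3, 26  (cmp 29,26)
JZ L1: not taken
SHR R4, 4 → R4=3>>4=0
MUL R3, 9 → R3=29*9=261
SHR R3, 2 → R3=261>>2=65
halt.

-4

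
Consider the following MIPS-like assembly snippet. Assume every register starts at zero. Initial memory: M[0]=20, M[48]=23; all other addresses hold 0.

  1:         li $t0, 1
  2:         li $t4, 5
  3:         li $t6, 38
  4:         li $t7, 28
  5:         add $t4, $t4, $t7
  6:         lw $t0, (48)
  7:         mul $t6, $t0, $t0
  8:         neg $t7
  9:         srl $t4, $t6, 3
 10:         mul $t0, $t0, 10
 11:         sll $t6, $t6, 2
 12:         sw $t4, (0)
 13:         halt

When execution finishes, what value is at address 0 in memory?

66

$t0=1
$t4=5
$t6=38
$t7=28
$t4=5+28=33
$t0=M[48]=23
$t6=23*23=529
$t7=-(28)=-28
$t4=529>>3=66
$t0=23*10=230
$t6=529<<2=2116
sw $t4, (0) → M[0]=66
halt.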